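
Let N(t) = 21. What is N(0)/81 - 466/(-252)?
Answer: 797/378 ≈ 2.1085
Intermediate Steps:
N(0)/81 - 466/(-252) = 21/81 - 466/(-252) = 21*(1/81) - 466*(-1/252) = 7/27 + 233/126 = 797/378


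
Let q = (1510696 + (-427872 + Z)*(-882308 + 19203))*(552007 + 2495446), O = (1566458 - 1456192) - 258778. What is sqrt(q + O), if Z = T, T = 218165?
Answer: sqrt(551591037630540231) ≈ 7.4269e+8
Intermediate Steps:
Z = 218165
O = -148512 (O = 110266 - 258778 = -148512)
q = 551591037630688743 (q = (1510696 + (-427872 + 218165)*(-882308 + 19203))*(552007 + 2495446) = (1510696 - 209707*(-863105))*3047453 = (1510696 + 180999160235)*3047453 = 181000670931*3047453 = 551591037630688743)
sqrt(q + O) = sqrt(551591037630688743 - 148512) = sqrt(551591037630540231)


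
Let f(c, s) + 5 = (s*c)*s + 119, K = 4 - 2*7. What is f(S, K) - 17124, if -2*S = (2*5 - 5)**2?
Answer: -18260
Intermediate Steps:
S = -25/2 (S = -(2*5 - 5)**2/2 = -(10 - 5)**2/2 = -1/2*5**2 = -1/2*25 = -25/2 ≈ -12.500)
K = -10 (K = 4 - 14 = -10)
f(c, s) = 114 + c*s**2 (f(c, s) = -5 + ((s*c)*s + 119) = -5 + ((c*s)*s + 119) = -5 + (c*s**2 + 119) = -5 + (119 + c*s**2) = 114 + c*s**2)
f(S, K) - 17124 = (114 - 25/2*(-10)**2) - 17124 = (114 - 25/2*100) - 17124 = (114 - 1250) - 17124 = -1136 - 17124 = -18260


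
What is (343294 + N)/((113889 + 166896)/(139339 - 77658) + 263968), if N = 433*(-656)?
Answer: 3654352526/16282090993 ≈ 0.22444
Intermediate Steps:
N = -284048
(343294 + N)/((113889 + 166896)/(139339 - 77658) + 263968) = (343294 - 284048)/((113889 + 166896)/(139339 - 77658) + 263968) = 59246/(280785/61681 + 263968) = 59246/(16282090993/61681) = 59246*(61681/16282090993) = 3654352526/16282090993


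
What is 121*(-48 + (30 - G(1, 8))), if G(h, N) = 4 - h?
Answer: -2541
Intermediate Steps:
121*(-48 + (30 - G(1, 8))) = 121*(-48 + (30 - (4 - 1*1))) = 121*(-48 + (30 - (4 - 1))) = 121*(-48 + (30 - 1*3)) = 121*(-48 + (30 - 3)) = 121*(-48 + 27) = 121*(-21) = -2541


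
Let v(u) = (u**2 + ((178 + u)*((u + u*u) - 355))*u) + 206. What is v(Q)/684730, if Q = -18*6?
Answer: -8466769/68473 ≈ -123.65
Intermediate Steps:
Q = -108
v(u) = 206 + u**2 + u*(178 + u)*(-355 + u + u**2) (v(u) = (u**2 + ((178 + u)*((u + u**2) - 355))*u) + 206 = (u**2 + ((178 + u)*(-355 + u + u**2))*u) + 206 = (u**2 + u*(178 + u)*(-355 + u + u**2)) + 206 = 206 + u**2 + u*(178 + u)*(-355 + u + u**2))
v(Q)/684730 = (206 + (-108)**4 - 63190*(-108) - 176*(-108)**2 + 179*(-108)**3)/684730 = (206 + 136048896 + 6824520 - 176*11664 + 179*(-1259712))*(1/684730) = (206 + 136048896 + 6824520 - 2052864 - 225488448)*(1/684730) = -84667690*1/684730 = -8466769/68473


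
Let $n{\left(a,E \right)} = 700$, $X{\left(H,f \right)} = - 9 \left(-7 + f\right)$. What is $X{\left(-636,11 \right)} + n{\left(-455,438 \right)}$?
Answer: $664$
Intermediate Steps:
$X{\left(H,f \right)} = 63 - 9 f$
$X{\left(-636,11 \right)} + n{\left(-455,438 \right)} = \left(63 - 99\right) + 700 = -36 + 700 = 664$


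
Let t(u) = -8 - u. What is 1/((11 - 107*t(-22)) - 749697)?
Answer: -1/751184 ≈ -1.3312e-6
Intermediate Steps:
1/((11 - 107*t(-22)) - 749697) = 1/((11 - 107*(-8 - 1*(-22))) - 749697) = 1/((11 - 107*(-8 + 22)) - 749697) = 1/((11 - 107*14) - 749697) = 1/((11 - 1498) - 749697) = 1/(-1487 - 749697) = 1/(-751184) = -1/751184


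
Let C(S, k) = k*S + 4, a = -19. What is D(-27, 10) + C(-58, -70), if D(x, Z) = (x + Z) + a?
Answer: 4028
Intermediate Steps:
C(S, k) = 4 + S*k (C(S, k) = S*k + 4 = 4 + S*k)
D(x, Z) = -19 + Z + x (D(x, Z) = (x + Z) - 19 = (Z + x) - 19 = -19 + Z + x)
D(-27, 10) + C(-58, -70) = (-19 + 10 - 27) + (4 - 58*(-70)) = -36 + (4 + 4060) = -36 + 4064 = 4028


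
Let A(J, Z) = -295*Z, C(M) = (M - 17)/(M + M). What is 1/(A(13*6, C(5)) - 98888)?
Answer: -1/98534 ≈ -1.0149e-5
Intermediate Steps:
C(M) = (-17 + M)/(2*M) (C(M) = (-17 + M)/((2*M)) = (-17 + M)*(1/(2*M)) = (-17 + M)/(2*M))
1/(A(13*6, C(5)) - 98888) = 1/(-295*(-17 + 5)/(2*5) - 98888) = 1/(-295*(-12)/(2*5) - 98888) = 1/(-295*(-6/5) - 98888) = 1/(354 - 98888) = 1/(-98534) = -1/98534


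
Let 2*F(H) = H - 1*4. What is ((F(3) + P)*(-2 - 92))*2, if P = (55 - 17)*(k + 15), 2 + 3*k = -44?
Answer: 7426/3 ≈ 2475.3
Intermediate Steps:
k = -46/3 (k = -⅔ + (⅓)*(-44) = -⅔ - 44/3 = -46/3 ≈ -15.333)
P = -38/3 (P = (55 - 17)*(-46/3 + 15) = 38*(-⅓) = -38/3 ≈ -12.667)
F(H) = -2 + H/2 (F(H) = (H - 1*4)/2 = (H - 4)/2 = (-4 + H)/2 = -2 + H/2)
((F(3) + P)*(-2 - 92))*2 = (((-2 + (½)*3) - 38/3)*(-2 - 92))*2 = (((-2 + 3/2) - 38/3)*(-94))*2 = ((-½ - 38/3)*(-94))*2 = -79/6*(-94)*2 = (3713/3)*2 = 7426/3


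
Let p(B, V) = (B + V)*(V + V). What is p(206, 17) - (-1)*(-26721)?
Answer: -19139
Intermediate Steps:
p(B, V) = 2*V*(B + V) (p(B, V) = (B + V)*(2*V) = 2*V*(B + V))
p(206, 17) - (-1)*(-26721) = 2*17*(206 + 17) - (-1)*(-26721) = 2*17*223 - 1*26721 = 7582 - 26721 = -19139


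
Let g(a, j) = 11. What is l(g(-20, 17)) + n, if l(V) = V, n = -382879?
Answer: -382868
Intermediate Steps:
l(g(-20, 17)) + n = 11 - 382879 = -382868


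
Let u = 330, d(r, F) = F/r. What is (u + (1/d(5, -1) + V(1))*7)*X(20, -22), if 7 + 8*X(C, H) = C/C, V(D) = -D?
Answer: -216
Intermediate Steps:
X(C, H) = -3/4 (X(C, H) = -7/8 + (C/C)/8 = -7/8 + (1/8)*1 = -7/8 + 1/8 = -3/4)
(u + (1/d(5, -1) + V(1))*7)*X(20, -22) = (330 + (1/(-1/5) - 1*1)*7)*(-3/4) = (330 + (1/(-1*1/5) - 1)*7)*(-3/4) = (330 + (1/(-1/5) - 1)*7)*(-3/4) = (330 + (-5 - 1)*7)*(-3/4) = (330 - 6*7)*(-3/4) = (330 - 42)*(-3/4) = 288*(-3/4) = -216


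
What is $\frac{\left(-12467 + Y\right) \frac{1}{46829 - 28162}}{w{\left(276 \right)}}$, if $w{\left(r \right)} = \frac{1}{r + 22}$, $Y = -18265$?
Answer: $- \frac{9158136}{18667} \approx -490.61$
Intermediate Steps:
$w{\left(r \right)} = \frac{1}{22 + r}$
$\frac{\left(-12467 + Y\right) \frac{1}{46829 - 28162}}{w{\left(276 \right)}} = \frac{\left(-12467 - 18265\right) \frac{1}{46829 - 28162}}{\frac{1}{22 + 276}} = \frac{\left(-30732\right) \frac{1}{18667}}{\frac{1}{298}} = \left(-30732\right) \frac{1}{18667} \frac{1}{\frac{1}{298}} = \left(- \frac{30732}{18667}\right) 298 = - \frac{9158136}{18667}$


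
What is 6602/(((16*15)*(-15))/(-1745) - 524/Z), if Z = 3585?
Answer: 4130095665/1199162 ≈ 3444.2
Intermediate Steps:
6602/(((16*15)*(-15))/(-1745) - 524/Z) = 6602/(((16*15)*(-15))/(-1745) - 524/3585) = 6602/((240*(-15))*(-1/1745) - 524*1/3585) = 6602/(-3600*(-1/1745) - 524/3585) = 6602/(720/349 - 524/3585) = 6602/(2398324/1251165) = 6602*(1251165/2398324) = 4130095665/1199162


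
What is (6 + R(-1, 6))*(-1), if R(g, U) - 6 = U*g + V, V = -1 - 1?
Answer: -4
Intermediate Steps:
V = -2
R(g, U) = 4 + U*g (R(g, U) = 6 + (U*g - 2) = 6 + (-2 + U*g) = 4 + U*g)
(6 + R(-1, 6))*(-1) = (6 + (4 + 6*(-1)))*(-1) = (6 + (4 - 6))*(-1) = (6 - 2)*(-1) = 4*(-1) = -4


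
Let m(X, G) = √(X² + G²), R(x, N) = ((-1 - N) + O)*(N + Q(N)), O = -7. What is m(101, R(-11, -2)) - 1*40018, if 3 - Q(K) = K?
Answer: -40018 + 5*√421 ≈ -39915.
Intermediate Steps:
Q(K) = 3 - K
R(x, N) = -24 - 3*N (R(x, N) = ((-1 - N) - 7)*(N + (3 - N)) = (-8 - N)*3 = -24 - 3*N)
m(X, G) = √(G² + X²)
m(101, R(-11, -2)) - 1*40018 = √((-24 - 3*(-2))² + 101²) - 1*40018 = √((-24 + 6)² + 10201) - 40018 = √((-18)² + 10201) - 40018 = √(324 + 10201) - 40018 = √10525 - 40018 = 5*√421 - 40018 = -40018 + 5*√421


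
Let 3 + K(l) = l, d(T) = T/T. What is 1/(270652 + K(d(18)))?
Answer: 1/270650 ≈ 3.6948e-6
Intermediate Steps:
d(T) = 1
K(l) = -3 + l
1/(270652 + K(d(18))) = 1/(270652 + (-3 + 1)) = 1/(270652 - 2) = 1/270650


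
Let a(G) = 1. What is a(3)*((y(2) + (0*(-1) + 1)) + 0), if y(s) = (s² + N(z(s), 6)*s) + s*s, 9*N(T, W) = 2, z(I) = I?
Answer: 85/9 ≈ 9.4444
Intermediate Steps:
N(T, W) = 2/9 (N(T, W) = (⅑)*2 = 2/9)
y(s) = 2*s² + 2*s/9 (y(s) = (s² + 2*s/9) + s*s = (s² + 2*s/9) + s² = 2*s² + 2*s/9)
a(3)*((y(2) + (0*(-1) + 1)) + 0) = 1*(((2/9)*2*(1 + 9*2) + (0*(-1) + 1)) + 0) = 1*(((2/9)*2*(1 + 18) + (0 + 1)) + 0) = 1*(((2/9)*2*19 + 1) + 0) = 1*((76/9 + 1) + 0) = 1*(85/9 + 0) = 1*(85/9) = 85/9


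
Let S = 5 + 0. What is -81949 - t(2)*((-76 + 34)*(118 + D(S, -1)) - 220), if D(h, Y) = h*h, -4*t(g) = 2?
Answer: -85062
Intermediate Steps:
t(g) = -1/2 (t(g) = -1/4*2 = -1/2)
S = 5
D(h, Y) = h**2
-81949 - t(2)*((-76 + 34)*(118 + D(S, -1)) - 220) = -81949 - (-1)*((-76 + 34)*(118 + 5**2) - 220)/2 = -81949 - (-1)*(-42*(118 + 25) - 220)/2 = -81949 - (-1)*(-42*143 - 220)/2 = -81949 - (-1)*(-6006 - 220)/2 = -81949 - (-1)*(-6226)/2 = -81949 - 1*3113 = -81949 - 3113 = -85062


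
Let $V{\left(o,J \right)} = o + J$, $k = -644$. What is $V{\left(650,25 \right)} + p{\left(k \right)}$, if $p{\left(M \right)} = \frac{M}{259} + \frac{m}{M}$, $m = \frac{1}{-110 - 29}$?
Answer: $\frac{2227426665}{3312092} \approx 672.51$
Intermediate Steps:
$m = - \frac{1}{139}$ ($m = \frac{1}{-139} = - \frac{1}{139} \approx -0.0071942$)
$V{\left(o,J \right)} = J + o$
$p{\left(M \right)} = - \frac{1}{139 M} + \frac{M}{259}$ ($p{\left(M \right)} = \frac{M}{259} - \frac{1}{139 M} = - \frac{1}{139 M} + \frac{M}{259}$)
$V{\left(650,25 \right)} + p{\left(k \right)} = \left(25 + 650\right) + \left(- \frac{1}{139 \left(-644\right)} + \frac{1}{259} \left(-644\right)\right) = 675 - \frac{8235435}{3312092} = \frac{2227426665}{3312092}$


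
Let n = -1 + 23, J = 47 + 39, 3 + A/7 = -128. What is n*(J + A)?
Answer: -18282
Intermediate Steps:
A = -917 (A = -21 + 7*(-128) = -21 - 896 = -917)
J = 86
n = 22
n*(J + A) = 22*(86 - 917) = 22*(-831) = -18282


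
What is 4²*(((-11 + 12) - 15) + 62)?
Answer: 768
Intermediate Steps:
4²*(((-11 + 12) - 15) + 62) = 16*((1 - 15) + 62) = 16*(-14 + 62) = 16*48 = 768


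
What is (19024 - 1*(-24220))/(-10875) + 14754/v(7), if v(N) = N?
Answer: 160147042/76125 ≈ 2103.7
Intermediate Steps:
(19024 - 1*(-24220))/(-10875) + 14754/v(7) = (19024 - 1*(-24220))/(-10875) + 14754/7 = (19024 + 24220)*(-1/10875) + 14754*(⅐) = 43244*(-1/10875) + 14754/7 = -43244/10875 + 14754/7 = 160147042/76125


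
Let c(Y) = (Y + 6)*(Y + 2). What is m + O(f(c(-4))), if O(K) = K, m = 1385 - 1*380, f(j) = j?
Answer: 1001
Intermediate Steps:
c(Y) = (2 + Y)*(6 + Y) (c(Y) = (6 + Y)*(2 + Y) = (2 + Y)*(6 + Y))
m = 1005 (m = 1385 - 380 = 1005)
m + O(f(c(-4))) = 1005 + (12 + (-4)² + 8*(-4)) = 1005 + (12 + 16 - 32) = 1005 - 4 = 1001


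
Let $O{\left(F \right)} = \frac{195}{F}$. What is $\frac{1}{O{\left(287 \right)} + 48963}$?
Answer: $\frac{287}{14052576} \approx 2.0423 \cdot 10^{-5}$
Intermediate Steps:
$\frac{1}{O{\left(287 \right)} + 48963} = \frac{1}{\frac{195}{287} + 48963} = \frac{1}{\frac{14052576}{287}} = \frac{287}{14052576}$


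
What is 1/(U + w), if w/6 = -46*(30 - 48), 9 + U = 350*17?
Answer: 1/10909 ≈ 9.1667e-5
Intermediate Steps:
U = 5941 (U = -9 + 350*17 = -9 + 5950 = 5941)
w = 4968 (w = 6*(-46*(30 - 48)) = 6*(-46*(-18)) = 6*828 = 4968)
1/(U + w) = 1/(5941 + 4968) = 1/10909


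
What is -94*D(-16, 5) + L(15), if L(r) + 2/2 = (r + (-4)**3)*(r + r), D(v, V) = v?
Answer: 33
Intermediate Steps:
L(r) = -1 + 2*r*(-64 + r) (L(r) = -1 + (r + (-4)**3)*(r + r) = -1 + (r - 64)*(2*r) = -1 + (-64 + r)*(2*r) = -1 + 2*r*(-64 + r))
-94*D(-16, 5) + L(15) = -94*(-16) + (-1 - 128*15 + 2*15**2) = 1504 + (-1 - 1920 + 2*225) = 1504 + (-1 - 1920 + 450) = 1504 - 1471 = 33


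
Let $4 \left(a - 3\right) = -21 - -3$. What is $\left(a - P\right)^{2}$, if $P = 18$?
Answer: $\frac{1521}{4} \approx 380.25$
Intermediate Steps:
$a = - \frac{3}{2}$ ($a = 3 + \frac{-21 - -3}{4} = 3 + \frac{-21 + 3}{4} = 3 + \frac{1}{4} \left(-18\right) = 3 - \frac{9}{2} = - \frac{3}{2} \approx -1.5$)
$\left(a - P\right)^{2} = \left(- \frac{3}{2} - 18\right)^{2} = \left(- \frac{39}{2}\right)^{2} = \frac{1521}{4}$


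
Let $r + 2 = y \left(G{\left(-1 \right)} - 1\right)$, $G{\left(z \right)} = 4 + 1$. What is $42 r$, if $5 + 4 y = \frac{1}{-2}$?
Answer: $-315$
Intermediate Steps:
$G{\left(z \right)} = 5$
$y = - \frac{11}{8}$ ($y = - \frac{5}{4} + \frac{1}{4 \left(-2\right)} = - \frac{5}{4} + \frac{1}{4} \left(- \frac{1}{2}\right) = - \frac{5}{4} - \frac{1}{8} = - \frac{11}{8} \approx -1.375$)
$r = - \frac{15}{2}$ ($r = -2 - \frac{11 \left(5 - 1\right)}{8} = -2 - \frac{11}{2} = - \frac{15}{2} \approx -7.5$)
$42 r = 42 \left(- \frac{15}{2}\right) = -315$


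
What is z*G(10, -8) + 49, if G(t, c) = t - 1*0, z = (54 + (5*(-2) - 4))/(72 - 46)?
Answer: 837/13 ≈ 64.385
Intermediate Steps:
z = 20/13 (z = (54 + (-10 - 4))/26 = (54 - 14)*(1/26) = 40*(1/26) = 20/13 ≈ 1.5385)
G(t, c) = t (G(t, c) = t + 0 = t)
z*G(10, -8) + 49 = (20/13)*10 + 49 = 200/13 + 49 = 837/13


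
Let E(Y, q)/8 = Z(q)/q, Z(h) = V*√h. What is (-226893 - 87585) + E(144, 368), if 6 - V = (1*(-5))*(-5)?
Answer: -314478 - 38*√23/23 ≈ -3.1449e+5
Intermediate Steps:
V = -19 (V = 6 - 1*(-5)*(-5) = 6 - (-5)*(-5) = 6 - 1*25 = 6 - 25 = -19)
Z(h) = -19*√h
E(Y, q) = -152/√q (E(Y, q) = 8*((-19*√q)/q) = 8*(-19/√q) = -152/√q)
(-226893 - 87585) + E(144, 368) = (-226893 - 87585) - 38*√23/23 = -314478 - 38*√23/23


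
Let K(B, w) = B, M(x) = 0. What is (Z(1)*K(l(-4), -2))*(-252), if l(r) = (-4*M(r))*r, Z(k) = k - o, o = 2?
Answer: 0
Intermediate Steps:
Z(k) = -2 + k (Z(k) = k - 1*2 = k - 2 = -2 + k)
l(r) = 0 (l(r) = (-4*0)*r = 0*r = 0)
(Z(1)*K(l(-4), -2))*(-252) = ((-2 + 1)*0)*(-252) = -1*0*(-252) = 0*(-252) = 0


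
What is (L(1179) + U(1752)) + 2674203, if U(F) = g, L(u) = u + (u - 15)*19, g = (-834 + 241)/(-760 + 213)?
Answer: 1475531999/547 ≈ 2.6975e+6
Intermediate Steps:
g = 593/547 (g = -593/(-547) = -593*(-1/547) = 593/547 ≈ 1.0841)
L(u) = -285 + 20*u (L(u) = u + (-15 + u)*19 = u + (-285 + 19*u) = -285 + 20*u)
U(F) = 593/547
(L(1179) + U(1752)) + 2674203 = ((-285 + 20*1179) + 593/547) + 2674203 = ((-285 + 23580) + 593/547) + 2674203 = (23295 + 593/547) + 2674203 = 12742958/547 + 2674203 = 1475531999/547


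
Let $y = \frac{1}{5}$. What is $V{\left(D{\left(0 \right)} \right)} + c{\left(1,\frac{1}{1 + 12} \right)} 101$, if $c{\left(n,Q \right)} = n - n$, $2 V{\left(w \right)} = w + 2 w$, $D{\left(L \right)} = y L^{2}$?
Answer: $0$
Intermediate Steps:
$y = \frac{1}{5} \approx 0.2$
$D{\left(L \right)} = \frac{L^{2}}{5}$
$V{\left(w \right)} = \frac{3 w}{2}$ ($V{\left(w \right)} = \frac{w + 2 w}{2} = \frac{3 w}{2}$)
$c{\left(n,Q \right)} = 0$
$V{\left(D{\left(0 \right)} \right)} + c{\left(1,\frac{1}{1 + 12} \right)} 101 = \frac{3 \frac{0^{2}}{5}}{2} + 0 \cdot 101 = \frac{3 \cdot \frac{1}{5} \cdot 0}{2} + 0 = \frac{3}{2} \cdot 0 + 0 = 0 + 0 = 0$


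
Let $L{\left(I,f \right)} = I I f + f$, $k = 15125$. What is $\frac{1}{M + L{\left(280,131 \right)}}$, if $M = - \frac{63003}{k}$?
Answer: $\frac{15125}{155341718372} \approx 9.7366 \cdot 10^{-8}$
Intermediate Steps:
$L{\left(I,f \right)} = f + f I^{2}$ ($L{\left(I,f \right)} = I^{2} f + f = f I^{2} + f = f + f I^{2}$)
$M = - \frac{63003}{15125} \approx -4.1655$
$\frac{1}{M + L{\left(280,131 \right)}} = \frac{1}{- \frac{63003}{15125} + 131 \left(1 + 280^{2}\right)} = \frac{1}{- \frac{63003}{15125} + 131 \left(1 + 78400\right)} = \frac{1}{- \frac{63003}{15125} + 131 \cdot 78401} = \frac{1}{- \frac{63003}{15125} + 10270531} = \frac{1}{\frac{155341718372}{15125}} = \frac{15125}{155341718372}$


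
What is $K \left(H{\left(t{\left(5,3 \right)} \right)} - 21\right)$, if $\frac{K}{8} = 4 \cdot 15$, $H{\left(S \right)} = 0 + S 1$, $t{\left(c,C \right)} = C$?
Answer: $-8640$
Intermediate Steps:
$H{\left(S \right)} = S$ ($H{\left(S \right)} = 0 + S = S$)
$K = 480$ ($K = 8 \cdot 4 \cdot 15 = 8 \cdot 60 = 480$)
$K \left(H{\left(t{\left(5,3 \right)} \right)} - 21\right) = 480 \left(3 - 21\right) = 480 \left(-18\right) = -8640$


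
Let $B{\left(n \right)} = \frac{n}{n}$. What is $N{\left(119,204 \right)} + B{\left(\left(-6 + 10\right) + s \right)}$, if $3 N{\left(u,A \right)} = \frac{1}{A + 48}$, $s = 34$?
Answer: $\frac{757}{756} \approx 1.0013$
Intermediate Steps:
$B{\left(n \right)} = 1$
$N{\left(u,A \right)} = \frac{1}{3 \left(48 + A\right)}$ ($N{\left(u,A \right)} = \frac{1}{3 \left(A + 48\right)} = \frac{1}{3 \left(48 + A\right)}$)
$N{\left(119,204 \right)} + B{\left(\left(-6 + 10\right) + s \right)} = \frac{1}{3 \left(48 + 204\right)} + 1 = \frac{1}{3 \cdot 252} + 1 = \frac{1}{3} \cdot \frac{1}{252} + 1 = \frac{1}{756} + 1 = \frac{757}{756}$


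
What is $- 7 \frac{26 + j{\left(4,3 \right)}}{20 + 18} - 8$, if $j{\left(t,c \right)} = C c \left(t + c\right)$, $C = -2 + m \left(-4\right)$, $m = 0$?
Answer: $- \frac{96}{19} \approx -5.0526$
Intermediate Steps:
$C = -2$ ($C = -2 + 0 \left(-4\right) = -2 + 0 = -2$)
$j{\left(t,c \right)} = - 2 c \left(c + t\right)$ ($j{\left(t,c \right)} = - 2 c \left(t + c\right) = - 2 c \left(c + t\right)$)
$- 7 \frac{26 + j{\left(4,3 \right)}}{20 + 18} - 8 = - 7 \frac{26 - 6 \left(3 + 4\right)}{20 + 18} - 8 = - 7 \frac{26 - 6 \cdot 7}{38} - 8 = - 7 \left(26 - 42\right) \frac{1}{38} - 8 = - 7 \left(\left(-16\right) \frac{1}{38}\right) - 8 = \left(-7\right) \left(- \frac{8}{19}\right) - 8 = \frac{56}{19} - 8 = - \frac{96}{19}$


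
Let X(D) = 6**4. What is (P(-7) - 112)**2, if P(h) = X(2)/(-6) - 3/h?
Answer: 5257849/49 ≈ 1.0730e+5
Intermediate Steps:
X(D) = 1296
P(h) = -216 - 3/h (P(h) = 1296/(-6) - 3/h = 1296*(-1/6) - 3/h = -216 - 3/h)
(P(-7) - 112)**2 = ((-216 - 3/(-7)) - 112)**2 = ((-216 - 3*(-1/7)) - 112)**2 = ((-216 + 3/7) - 112)**2 = (-1509/7 - 112)**2 = (-2293/7)**2 = 5257849/49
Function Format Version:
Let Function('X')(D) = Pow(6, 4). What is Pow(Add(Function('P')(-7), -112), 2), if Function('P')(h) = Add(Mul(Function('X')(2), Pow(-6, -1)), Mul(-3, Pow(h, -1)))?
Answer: Rational(5257849, 49) ≈ 1.0730e+5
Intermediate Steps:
Function('X')(D) = 1296
Function('P')(h) = Add(-216, Mul(-3, Pow(h, -1))) (Function('P')(h) = Add(Mul(1296, Pow(-6, -1)), Mul(-3, Pow(h, -1))) = Add(Mul(1296, Rational(-1, 6)), Mul(-3, Pow(h, -1))) = Add(-216, Mul(-3, Pow(h, -1))))
Pow(Add(Function('P')(-7), -112), 2) = Pow(Add(Add(-216, Mul(-3, Pow(-7, -1))), -112), 2) = Pow(Add(Add(-216, Mul(-3, Rational(-1, 7))), -112), 2) = Pow(Add(Add(-216, Rational(3, 7)), -112), 2) = Pow(Add(Rational(-1509, 7), -112), 2) = Pow(Rational(-2293, 7), 2) = Rational(5257849, 49)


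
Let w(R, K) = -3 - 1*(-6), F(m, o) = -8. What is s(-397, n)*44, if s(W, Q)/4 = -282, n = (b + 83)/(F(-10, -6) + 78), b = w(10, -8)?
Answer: -49632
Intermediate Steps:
w(R, K) = 3 (w(R, K) = -3 + 6 = 3)
b = 3
n = 43/35 (n = (3 + 83)/(-8 + 78) = 86/70 = 86*(1/70) = 43/35 ≈ 1.2286)
s(W, Q) = -1128 (s(W, Q) = 4*(-282) = -1128)
s(-397, n)*44 = -1128*44 = -49632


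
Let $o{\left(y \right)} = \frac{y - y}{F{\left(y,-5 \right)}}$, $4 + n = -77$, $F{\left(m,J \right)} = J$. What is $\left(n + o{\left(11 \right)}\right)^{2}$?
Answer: $6561$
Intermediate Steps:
$n = -81$ ($n = -4 - 77 = -81$)
$o{\left(y \right)} = 0$ ($o{\left(y \right)} = \frac{y - y}{-5} = 0 \left(- \frac{1}{5}\right) = 0$)
$\left(n + o{\left(11 \right)}\right)^{2} = \left(-81 + 0\right)^{2} = \left(-81\right)^{2} = 6561$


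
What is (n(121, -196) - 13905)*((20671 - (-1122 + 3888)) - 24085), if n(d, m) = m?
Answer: 87144180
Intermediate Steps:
(n(121, -196) - 13905)*((20671 - (-1122 + 3888)) - 24085) = (-196 - 13905)*((20671 - (-1122 + 3888)) - 24085) = -14101*((20671 - 1*2766) - 24085) = -14101*((20671 - 2766) - 24085) = -14101*(17905 - 24085) = -14101*(-6180) = 87144180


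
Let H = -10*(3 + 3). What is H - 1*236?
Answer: -296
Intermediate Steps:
H = -60 (H = -10*6 = -60)
H - 1*236 = -60 - 1*236 = -60 - 236 = -296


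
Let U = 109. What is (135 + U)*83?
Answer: 20252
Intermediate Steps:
(135 + U)*83 = (135 + 109)*83 = 244*83 = 20252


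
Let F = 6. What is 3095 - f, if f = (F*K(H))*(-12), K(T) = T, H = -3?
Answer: 2879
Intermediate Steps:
f = 216 (f = (6*(-3))*(-12) = -18*(-12) = 216)
3095 - f = 3095 - 1*216 = 3095 - 216 = 2879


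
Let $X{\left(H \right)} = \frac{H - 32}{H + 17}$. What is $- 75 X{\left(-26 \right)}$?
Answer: $- \frac{1450}{3} \approx -483.33$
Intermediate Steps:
$X{\left(H \right)} = \frac{-32 + H}{17 + H}$
$- 75 X{\left(-26 \right)} = - 75 \frac{-32 - 26}{17 - 26} = - 75 \frac{1}{-9} \left(-58\right) = - 75 \left(\left(- \frac{1}{9}\right) \left(-58\right)\right) = \left(-75\right) \frac{58}{9} = - \frac{1450}{3}$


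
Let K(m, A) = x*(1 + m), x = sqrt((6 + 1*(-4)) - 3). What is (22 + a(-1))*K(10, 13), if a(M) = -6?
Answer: 176*I ≈ 176.0*I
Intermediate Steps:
x = I (x = sqrt((6 - 4) - 3) = sqrt(2 - 3) = sqrt(-1) = I ≈ 1.0*I)
K(m, A) = I*(1 + m)
(22 + a(-1))*K(10, 13) = (22 - 6)*(I*(1 + 10)) = 16*(I*11) = 16*(11*I) = 176*I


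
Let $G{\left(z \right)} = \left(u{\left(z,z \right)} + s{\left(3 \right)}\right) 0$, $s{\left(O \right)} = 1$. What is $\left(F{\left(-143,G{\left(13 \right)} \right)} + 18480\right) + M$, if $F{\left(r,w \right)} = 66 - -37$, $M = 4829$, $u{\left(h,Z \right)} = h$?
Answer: $23412$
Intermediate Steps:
$G{\left(z \right)} = 0$ ($G{\left(z \right)} = \left(z + 1\right) 0 = \left(1 + z\right) 0 = 0$)
$F{\left(r,w \right)} = 103$ ($F{\left(r,w \right)} = 66 + 37 = 103$)
$\left(F{\left(-143,G{\left(13 \right)} \right)} + 18480\right) + M = \left(103 + 18480\right) + 4829 = 18583 + 4829 = 23412$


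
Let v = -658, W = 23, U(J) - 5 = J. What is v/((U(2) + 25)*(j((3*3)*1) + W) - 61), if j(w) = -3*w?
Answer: 94/27 ≈ 3.4815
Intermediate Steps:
U(J) = 5 + J
v/((U(2) + 25)*(j((3*3)*1) + W) - 61) = -658/(((5 + 2) + 25)*(-3*3*3 + 23) - 61) = -658/((7 + 25)*(-27 + 23) - 61) = -658/(32*(-3*9 + 23) - 61) = -658/(32*(-27 + 23) - 61) = -658/(32*(-4) - 61) = -658/(-128 - 61) = -658/(-189) = -658*(-1/189) = 94/27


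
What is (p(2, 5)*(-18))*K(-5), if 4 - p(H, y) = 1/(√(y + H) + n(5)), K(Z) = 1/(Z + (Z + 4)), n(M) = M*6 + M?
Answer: 691/58 + √7/406 ≈ 11.920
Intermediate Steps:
n(M) = 7*M (n(M) = 6*M + M = 7*M)
K(Z) = 1/(4 + 2*Z) (K(Z) = 1/(Z + (4 + Z)) = 1/(4 + 2*Z))
p(H, y) = 4 - 1/(35 + √(H + y)) (p(H, y) = 4 - 1/(√(y + H) + 7*5) = 4 - 1/(√(H + y) + 35) = 4 - 1/(35 + √(H + y)))
(p(2, 5)*(-18))*K(-5) = (((139 + 4*√(2 + 5))/(35 + √(2 + 5)))*(-18))*(1/(2*(2 - 5))) = (((139 + 4*√7)/(35 + √7))*(-18))*((½)/(-3)) = (-18*(139 + 4*√7)/(35 + √7))*((½)*(-⅓)) = -18*(139 + 4*√7)/(35 + √7)*(-⅙) = 3*(139 + 4*√7)/(35 + √7)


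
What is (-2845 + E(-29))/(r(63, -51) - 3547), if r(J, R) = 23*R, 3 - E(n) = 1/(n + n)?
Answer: 32967/54752 ≈ 0.60211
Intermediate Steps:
E(n) = 3 - 1/(2*n) (E(n) = 3 - 1/(n + n) = 3 - 1/(2*n))
(-2845 + E(-29))/(r(63, -51) - 3547) = (-2845 + (3 - 1/2/(-29)))/(23*(-51) - 3547) = (-2845 + (3 - 1/2*(-1/29)))/(-1173 - 3547) = (-2845 + (3 + 1/58))/(-4720) = (-2845 + 175/58)*(-1/4720) = -164835/58*(-1/4720) = 32967/54752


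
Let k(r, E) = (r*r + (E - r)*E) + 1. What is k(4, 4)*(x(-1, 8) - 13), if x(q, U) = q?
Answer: -238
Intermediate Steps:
k(r, E) = 1 + r² + E*(E - r) (k(r, E) = (r² + E*(E - r)) + 1 = 1 + r² + E*(E - r))
k(4, 4)*(x(-1, 8) - 13) = (1 + 4² + 4² - 1*4*4)*(-1 - 13) = (1 + 16 + 16 - 16)*(-14) = 17*(-14) = -238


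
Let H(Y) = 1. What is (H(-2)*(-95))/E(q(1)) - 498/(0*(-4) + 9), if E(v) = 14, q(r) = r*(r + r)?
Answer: -2609/42 ≈ -62.119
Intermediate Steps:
q(r) = 2*r**2 (q(r) = r*(2*r) = 2*r**2)
(H(-2)*(-95))/E(q(1)) - 498/(0*(-4) + 9) = (1*(-95))/14 - 498/(0*(-4) + 9) = -95*1/14 - 498/(0 + 9) = -95/14 - 498/9 = -95/14 - 498*1/9 = -95/14 - 166/3 = -2609/42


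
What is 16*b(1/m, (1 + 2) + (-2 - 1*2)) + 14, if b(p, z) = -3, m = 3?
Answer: -34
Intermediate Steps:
16*b(1/m, (1 + 2) + (-2 - 1*2)) + 14 = 16*(-3) + 14 = -48 + 14 = -34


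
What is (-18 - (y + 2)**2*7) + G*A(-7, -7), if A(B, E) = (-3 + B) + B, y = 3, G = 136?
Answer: -2505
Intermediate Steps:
A(B, E) = -3 + 2*B
(-18 - (y + 2)**2*7) + G*A(-7, -7) = (-18 - (3 + 2)**2*7) + 136*(-3 + 2*(-7)) = (-18 - 5**2*7) + 136*(-3 - 14) = (-18 - 25*7) + 136*(-17) = (-18 - 1*175) - 2312 = (-18 - 175) - 2312 = -193 - 2312 = -2505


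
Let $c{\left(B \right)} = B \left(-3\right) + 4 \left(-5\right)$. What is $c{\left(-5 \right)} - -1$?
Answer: $-4$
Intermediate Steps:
$c{\left(B \right)} = -20 - 3 B$ ($c{\left(B \right)} = - 3 B - 20 = -20 - 3 B$)
$c{\left(-5 \right)} - -1 = \left(-20 - -15\right) - -1 = \left(-20 + 15\right) + 1 = -5 + 1 = -4$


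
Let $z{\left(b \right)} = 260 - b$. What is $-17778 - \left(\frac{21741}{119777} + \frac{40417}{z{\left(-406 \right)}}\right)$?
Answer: $- \frac{1423032913511}{79771482} \approx -17839.0$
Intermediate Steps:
$-17778 - \left(\frac{21741}{119777} + \frac{40417}{z{\left(-406 \right)}}\right) = -17778 - \left(\frac{21741}{119777} + \frac{40417}{260 - -406}\right) = -17778 - \left(\frac{21741}{119777} + \frac{40417}{260 + 406}\right) = -17778 - \left(\frac{21741}{119777} + \frac{40417}{666}\right) = -17778 - \frac{4855506515}{79771482} = - \frac{1423032913511}{79771482}$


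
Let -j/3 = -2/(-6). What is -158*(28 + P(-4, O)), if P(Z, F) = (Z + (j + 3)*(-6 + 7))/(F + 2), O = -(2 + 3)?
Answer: -13588/3 ≈ -4529.3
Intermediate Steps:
O = -5 (O = -1*5 = -5)
j = -1 (j = -(-6)/(-6) = -(-6)*(-1)/6 = -3*1/3 = -1)
P(Z, F) = (2 + Z)/(2 + F) (P(Z, F) = (Z + (-1 + 3)*(-6 + 7))/(F + 2) = (Z + 2*1)/(2 + F) = (Z + 2)/(2 + F) = (2 + Z)/(2 + F))
-158*(28 + P(-4, O)) = -158*(28 + (2 - 4)/(2 - 5)) = -158*(28 - 2/(-3)) = -158*(28 - 1/3*(-2)) = -158*(28 + 2/3) = -158*86/3 = -13588/3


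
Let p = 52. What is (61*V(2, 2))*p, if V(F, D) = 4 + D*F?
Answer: 25376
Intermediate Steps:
(61*V(2, 2))*p = (61*(4 + 2*2))*52 = (61*(4 + 4))*52 = (61*8)*52 = 488*52 = 25376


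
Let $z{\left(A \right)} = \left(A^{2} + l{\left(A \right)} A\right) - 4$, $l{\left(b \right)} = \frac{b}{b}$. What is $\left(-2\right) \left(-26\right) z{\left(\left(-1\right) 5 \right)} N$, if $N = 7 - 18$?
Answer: $-9152$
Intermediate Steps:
$l{\left(b \right)} = 1$
$N = -11$
$z{\left(A \right)} = -4 + A + A^{2}$ ($z{\left(A \right)} = \left(A^{2} + 1 A\right) - 4 = \left(A^{2} + A\right) - 4 = \left(A + A^{2}\right) - 4 = -4 + A + A^{2}$)
$\left(-2\right) \left(-26\right) z{\left(\left(-1\right) 5 \right)} N = \left(-2\right) \left(-26\right) \left(-4 - 5 + \left(\left(-1\right) 5\right)^{2}\right) \left(-11\right) = 52 \left(-4 - 5 + \left(-5\right)^{2}\right) \left(-11\right) = 52 \left(-4 - 5 + 25\right) \left(-11\right) = 52 \cdot 16 \left(-11\right) = 832 \left(-11\right) = -9152$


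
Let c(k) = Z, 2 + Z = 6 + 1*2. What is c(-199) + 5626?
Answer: 5632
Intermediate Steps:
Z = 6 (Z = -2 + (6 + 1*2) = -2 + (6 + 2) = -2 + 8 = 6)
c(k) = 6
c(-199) + 5626 = 6 + 5626 = 5632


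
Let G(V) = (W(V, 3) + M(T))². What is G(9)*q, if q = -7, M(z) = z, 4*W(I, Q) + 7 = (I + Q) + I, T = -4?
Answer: -7/4 ≈ -1.7500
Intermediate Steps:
W(I, Q) = -7/4 + I/2 + Q/4 (W(I, Q) = -7/4 + ((I + Q) + I)/4 = -7/4 + (Q + 2*I)/4 = -7/4 + (I/2 + Q/4) = -7/4 + I/2 + Q/4)
G(V) = (-5 + V/2)² (G(V) = ((-7/4 + V/2 + (¼)*3) - 4)² = ((-7/4 + V/2 + ¾) - 4)² = ((-1 + V/2) - 4)² = (-5 + V/2)²)
G(9)*q = ((-10 + 9)²/4)*(-7) = ((¼)*(-1)²)*(-7) = ((¼)*1)*(-7) = (¼)*(-7) = -7/4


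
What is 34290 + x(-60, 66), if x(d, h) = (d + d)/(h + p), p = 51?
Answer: 1337270/39 ≈ 34289.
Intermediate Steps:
x(d, h) = 2*d/(51 + h) (x(d, h) = (d + d)/(h + 51) = (2*d)/(51 + h) = 2*d/(51 + h))
34290 + x(-60, 66) = 34290 + 2*(-60)/(51 + 66) = 34290 + 2*(-60)/117 = 34290 + 2*(-60)*(1/117) = 34290 - 40/39 = 1337270/39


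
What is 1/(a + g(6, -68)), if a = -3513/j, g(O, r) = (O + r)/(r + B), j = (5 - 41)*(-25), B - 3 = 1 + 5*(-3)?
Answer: -23700/73909 ≈ -0.32066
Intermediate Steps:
B = -11 (B = 3 + (1 + 5*(-3)) = 3 + (1 - 15) = 3 - 14 = -11)
j = 900 (j = -36*(-25) = 900)
g(O, r) = (O + r)/(-11 + r) (g(O, r) = (O + r)/(r - 11) = (O + r)/(-11 + r))
a = -1171/300 (a = -3513/900 = -3513*1/900 = -1171/300 ≈ -3.9033)
1/(a + g(6, -68)) = 1/(-1171/300 + (6 - 68)/(-11 - 68)) = 1/(-1171/300 - 62/(-79)) = 1/(-1171/300 - 1/79*(-62)) = 1/(-1171/300 + 62/79) = 1/(-73909/23700) = -23700/73909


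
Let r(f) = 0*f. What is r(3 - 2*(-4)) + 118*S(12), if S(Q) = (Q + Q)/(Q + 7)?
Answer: 2832/19 ≈ 149.05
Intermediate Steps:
r(f) = 0
S(Q) = 2*Q/(7 + Q) (S(Q) = (2*Q)/(7 + Q) = 2*Q/(7 + Q))
r(3 - 2*(-4)) + 118*S(12) = 0 + 118*(2*12/(7 + 12)) = 0 + 118*(2*12/19) = 0 + 118*(2*12*(1/19)) = 0 + 118*(24/19) = 0 + 2832/19 = 2832/19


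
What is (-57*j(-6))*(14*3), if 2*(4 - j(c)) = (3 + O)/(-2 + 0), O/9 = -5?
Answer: 15561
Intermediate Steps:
O = -45 (O = 9*(-5) = -45)
j(c) = -13/2 (j(c) = 4 - (3 - 45)/(2*(-2 + 0)) = 4 - (-21)/(-2) = 4 - (-21)*(-1)/2 = 4 - ½*21 = 4 - 21/2 = -13/2)
(-57*j(-6))*(14*3) = (-57*(-13/2))*(14*3) = (741/2)*42 = 15561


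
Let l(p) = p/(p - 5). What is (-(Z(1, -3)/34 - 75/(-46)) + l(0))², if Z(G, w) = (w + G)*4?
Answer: 1190281/611524 ≈ 1.9464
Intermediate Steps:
Z(G, w) = 4*G + 4*w (Z(G, w) = (G + w)*4 = 4*G + 4*w)
l(p) = p/(-5 + p)
(-(Z(1, -3)/34 - 75/(-46)) + l(0))² = (-((4*1 + 4*(-3))/34 - 75/(-46)) + 0/(-5 + 0))² = (-((4 - 12)*(1/34) - 75*(-1/46)) + 0/(-5))² = (-(-8*1/34 + 75/46) + 0*(-⅕))² = (-(-4/17 + 75/46) + 0)² = (-1*1091/782 + 0)² = (-1091/782 + 0)² = (-1091/782)² = 1190281/611524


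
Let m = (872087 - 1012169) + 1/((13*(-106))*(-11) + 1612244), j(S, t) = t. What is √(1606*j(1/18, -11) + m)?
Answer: I*√417785682403864390/1627402 ≈ 397.17*I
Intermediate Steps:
m = -227969726963/1627402 (m = -140082 + 1/(-1378*(-11) + 1612244) = -140082 + 1/(15158 + 1612244) = -140082 + 1/1627402 = -227969726963/1627402 ≈ -1.4008e+5)
√(1606*j(1/18, -11) + m) = √(1606*(-11) - 227969726963/1627402) = √(-17666 - 227969726963/1627402) = √(-256719410695/1627402) = I*√417785682403864390/1627402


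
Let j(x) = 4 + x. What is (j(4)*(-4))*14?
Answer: -448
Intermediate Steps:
(j(4)*(-4))*14 = ((4 + 4)*(-4))*14 = (8*(-4))*14 = -32*14 = -448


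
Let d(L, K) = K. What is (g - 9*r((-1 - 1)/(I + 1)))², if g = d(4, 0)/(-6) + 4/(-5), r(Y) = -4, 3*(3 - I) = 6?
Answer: 30976/25 ≈ 1239.0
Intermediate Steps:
I = 1 (I = 3 - ⅓*6 = 3 - 2 = 1)
g = -⅘ (g = 0/(-6) + 4/(-5) = 0*(-⅙) + 4*(-⅕) = 0 - ⅘ = -⅘ ≈ -0.80000)
(g - 9*r((-1 - 1)/(I + 1)))² = (-⅘ - 9*(-4))² = (-⅘ + 36)² = (176/5)² = 30976/25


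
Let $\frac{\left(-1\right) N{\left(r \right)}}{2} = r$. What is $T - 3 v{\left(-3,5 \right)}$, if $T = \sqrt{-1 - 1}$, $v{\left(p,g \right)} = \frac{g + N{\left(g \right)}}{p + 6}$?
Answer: $5 + i \sqrt{2} \approx 5.0 + 1.4142 i$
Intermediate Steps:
$N{\left(r \right)} = - 2 r$
$v{\left(p,g \right)} = - \frac{g}{6 + p}$ ($v{\left(p,g \right)} = \frac{g - 2 g}{p + 6} = \frac{\left(-1\right) g}{6 + p} = - \frac{g}{6 + p}$)
$T = i \sqrt{2}$ ($T = \sqrt{-2} = i \sqrt{2} \approx 1.4142 i$)
$T - 3 v{\left(-3,5 \right)} = i \sqrt{2} - 3 \left(\left(-1\right) 5 \frac{1}{6 - 3}\right) = i \sqrt{2} - 3 \left(\left(-1\right) 5 \cdot \frac{1}{3}\right) = i \sqrt{2} - -5 = i \sqrt{2} + 5 = 5 + i \sqrt{2}$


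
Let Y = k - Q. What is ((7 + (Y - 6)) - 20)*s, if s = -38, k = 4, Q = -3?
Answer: 456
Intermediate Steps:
Y = 7 (Y = 4 - 1*(-3) = 4 + 3 = 7)
((7 + (Y - 6)) - 20)*s = ((7 + (7 - 6)) - 20)*(-38) = ((7 + 1) - 20)*(-38) = (8 - 20)*(-38) = -12*(-38) = 456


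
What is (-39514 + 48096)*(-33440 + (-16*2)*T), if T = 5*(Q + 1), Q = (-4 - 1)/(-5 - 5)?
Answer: -289041760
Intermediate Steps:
Q = ½ (Q = -5/(-10) = -5*(-⅒) = ½ ≈ 0.50000)
T = 15/2 (T = 5*(½ + 1) = 5*(3/2) = 15/2 ≈ 7.5000)
(-39514 + 48096)*(-33440 + (-16*2)*T) = (-39514 + 48096)*(-33440 - 16*2*(15/2)) = 8582*(-33440 - 32*15/2) = 8582*(-33440 - 240) = 8582*(-33680) = -289041760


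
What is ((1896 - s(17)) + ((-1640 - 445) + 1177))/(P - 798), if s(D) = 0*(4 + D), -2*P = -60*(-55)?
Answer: -247/612 ≈ -0.40359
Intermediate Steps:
P = -1650 (P = -(-30)*(-55) = -½*3300 = -1650)
s(D) = 0
((1896 - s(17)) + ((-1640 - 445) + 1177))/(P - 798) = ((1896 - 1*0) + ((-1640 - 445) + 1177))/(-1650 - 798) = ((1896 + 0) + (-2085 + 1177))/(-2448) = (1896 - 908)*(-1/2448) = 988*(-1/2448) = -247/612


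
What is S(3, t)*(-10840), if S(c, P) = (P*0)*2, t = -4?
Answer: 0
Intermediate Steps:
S(c, P) = 0 (S(c, P) = 0*2 = 0)
S(3, t)*(-10840) = 0*(-10840) = 0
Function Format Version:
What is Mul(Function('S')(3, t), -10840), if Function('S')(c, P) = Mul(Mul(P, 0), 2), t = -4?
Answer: 0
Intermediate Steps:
Function('S')(c, P) = 0 (Function('S')(c, P) = Mul(0, 2) = 0)
Mul(Function('S')(3, t), -10840) = Mul(0, -10840) = 0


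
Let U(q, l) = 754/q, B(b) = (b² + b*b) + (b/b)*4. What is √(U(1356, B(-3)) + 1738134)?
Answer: √798992645262/678 ≈ 1318.4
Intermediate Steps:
B(b) = 4 + 2*b² (B(b) = (b² + b²) + 1*4 = 2*b² + 4 = 4 + 2*b²)
√(U(1356, B(-3)) + 1738134) = √(754/1356 + 1738134) = √(754*(1/1356) + 1738134) = √(377/678 + 1738134) = √(1178455229/678) = √798992645262/678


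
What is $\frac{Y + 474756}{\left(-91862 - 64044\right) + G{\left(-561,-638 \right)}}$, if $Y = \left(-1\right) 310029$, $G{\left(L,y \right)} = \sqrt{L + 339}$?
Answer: $- \frac{12840963831}{12153340529} - \frac{164727 i \sqrt{222}}{24306681058} \approx -1.0566 - 0.00010098 i$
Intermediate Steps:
$G{\left(L,y \right)} = \sqrt{339 + L}$
$Y = -310029$
$\frac{Y + 474756}{\left(-91862 - 64044\right) + G{\left(-561,-638 \right)}} = \frac{-310029 + 474756}{\left(-91862 - 64044\right) + \sqrt{339 - 561}} = \frac{164727}{-155906 + \sqrt{-222}} = \frac{164727}{-155906 + i \sqrt{222}}$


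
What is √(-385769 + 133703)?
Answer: I*√252066 ≈ 502.06*I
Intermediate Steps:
√(-385769 + 133703) = √(-252066) = I*√252066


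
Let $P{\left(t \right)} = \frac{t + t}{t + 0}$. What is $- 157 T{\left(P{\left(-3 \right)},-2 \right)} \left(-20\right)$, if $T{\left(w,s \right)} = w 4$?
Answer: $25120$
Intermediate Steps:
$P{\left(t \right)} = 2$ ($P{\left(t \right)} = \frac{2 t}{t} = 2$)
$T{\left(w,s \right)} = 4 w$
$- 157 T{\left(P{\left(-3 \right)},-2 \right)} \left(-20\right) = - 157 \cdot 4 \cdot 2 \left(-20\right) = - 157 \cdot 8 \left(-20\right) = \left(-157\right) \left(-160\right) = 25120$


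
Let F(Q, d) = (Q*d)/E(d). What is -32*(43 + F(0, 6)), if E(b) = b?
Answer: -1376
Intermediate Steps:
F(Q, d) = Q (F(Q, d) = (Q*d)/d = Q)
-32*(43 + F(0, 6)) = -32*(43 + 0) = -32*43 = -1376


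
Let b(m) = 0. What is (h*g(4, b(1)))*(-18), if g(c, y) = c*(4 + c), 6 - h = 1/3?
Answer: -3264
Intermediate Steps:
h = 17/3 (h = 6 - 1/3 = 6 - 1*⅓ = 6 - ⅓ = 17/3 ≈ 5.6667)
(h*g(4, b(1)))*(-18) = (17*(4*(4 + 4))/3)*(-18) = (17*(4*8)/3)*(-18) = ((17/3)*32)*(-18) = (544/3)*(-18) = -3264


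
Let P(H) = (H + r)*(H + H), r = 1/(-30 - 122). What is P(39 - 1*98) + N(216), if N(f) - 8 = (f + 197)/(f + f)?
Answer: 57223979/8208 ≈ 6971.7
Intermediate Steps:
r = -1/152 (r = 1/(-152) = -1/152 ≈ -0.0065789)
N(f) = 8 + (197 + f)/(2*f) (N(f) = 8 + (f + 197)/(f + f) = 8 + (197 + f)/((2*f)) = 8 + (197 + f)*(1/(2*f)) = 8 + (197 + f)/(2*f))
P(H) = 2*H*(-1/152 + H) (P(H) = (H - 1/152)*(H + H) = (-1/152 + H)*(2*H) = 2*H*(-1/152 + H))
P(39 - 1*98) + N(216) = (39 - 1*98)*(-1 + 152*(39 - 1*98))/76 + (½)*(197 + 17*216)/216 = (39 - 98)*(-1 + 152*(39 - 98))/76 + (½)*(1/216)*(197 + 3672) = (1/76)*(-59)*(-1 + 152*(-59)) + (½)*(1/216)*3869 = (1/76)*(-59)*(-1 - 8968) + 3869/432 = (1/76)*(-59)*(-8969) + 3869/432 = 529171/76 + 3869/432 = 57223979/8208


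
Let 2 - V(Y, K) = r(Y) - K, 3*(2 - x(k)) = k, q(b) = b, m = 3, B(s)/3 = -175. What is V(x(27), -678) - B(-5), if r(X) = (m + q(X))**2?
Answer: -167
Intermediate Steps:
B(s) = -525 (B(s) = 3*(-175) = -525)
x(k) = 2 - k/3
r(X) = (3 + X)**2
V(Y, K) = 2 + K - (3 + Y)**2 (V(Y, K) = 2 - ((3 + Y)**2 - K) = 2 + (K - (3 + Y)**2) = 2 + K - (3 + Y)**2)
V(x(27), -678) - B(-5) = (2 - 678 - (3 + (2 - 1/3*27))**2) - 1*(-525) = (2 - 678 - (3 + (2 - 9))**2) + 525 = (2 - 678 - (3 - 7)**2) + 525 = (2 - 678 - 1*(-4)**2) + 525 = (2 - 678 - 1*16) + 525 = (2 - 678 - 16) + 525 = -692 + 525 = -167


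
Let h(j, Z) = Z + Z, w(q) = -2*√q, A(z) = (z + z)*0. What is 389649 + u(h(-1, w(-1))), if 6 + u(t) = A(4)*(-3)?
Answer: 389643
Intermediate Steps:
A(z) = 0 (A(z) = (2*z)*0 = 0)
h(j, Z) = 2*Z
u(t) = -6 (u(t) = -6 + 0*(-3) = -6 + 0 = -6)
389649 + u(h(-1, w(-1))) = 389649 - 6 = 389643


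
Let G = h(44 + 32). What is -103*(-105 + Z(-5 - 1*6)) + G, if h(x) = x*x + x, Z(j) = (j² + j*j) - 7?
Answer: -7538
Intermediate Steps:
Z(j) = -7 + 2*j² (Z(j) = (j² + j²) - 7 = 2*j² - 7 = -7 + 2*j²)
h(x) = x + x² (h(x) = x² + x = x + x²)
G = 5852 (G = (44 + 32)*(1 + (44 + 32)) = 76*(1 + 76) = 76*77 = 5852)
-103*(-105 + Z(-5 - 1*6)) + G = -103*(-105 + (-7 + 2*(-5 - 1*6)²)) + 5852 = -103*(-105 + (-7 + 2*(-5 - 6)²)) + 5852 = -103*(-105 + (-7 + 2*(-11)²)) + 5852 = -103*(-105 + (-7 + 2*121)) + 5852 = -103*(-105 + (-7 + 242)) + 5852 = -103*(-105 + 235) + 5852 = -103*130 + 5852 = -13390 + 5852 = -7538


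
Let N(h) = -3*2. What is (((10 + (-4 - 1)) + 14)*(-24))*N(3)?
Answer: 2736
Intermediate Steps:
N(h) = -6
(((10 + (-4 - 1)) + 14)*(-24))*N(3) = (((10 + (-4 - 1)) + 14)*(-24))*(-6) = (((10 - 5) + 14)*(-24))*(-6) = ((5 + 14)*(-24))*(-6) = (19*(-24))*(-6) = -456*(-6) = 2736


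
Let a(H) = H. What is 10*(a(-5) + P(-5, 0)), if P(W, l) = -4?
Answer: -90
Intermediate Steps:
10*(a(-5) + P(-5, 0)) = 10*(-5 - 4) = 10*(-9) = -90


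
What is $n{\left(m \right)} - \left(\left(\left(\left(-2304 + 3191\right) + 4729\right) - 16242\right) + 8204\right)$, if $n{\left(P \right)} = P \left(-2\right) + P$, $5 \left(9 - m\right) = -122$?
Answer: $\frac{11943}{5} \approx 2388.6$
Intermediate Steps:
$m = \frac{167}{5}$ ($m = 9 - - \frac{122}{5} = 9 + \frac{122}{5} = \frac{167}{5} \approx 33.4$)
$n{\left(P \right)} = - P$ ($n{\left(P \right)} = - 2 P + P = - P$)
$n{\left(m \right)} - \left(\left(\left(\left(-2304 + 3191\right) + 4729\right) - 16242\right) + 8204\right) = \left(-1\right) \frac{167}{5} - \left(\left(\left(\left(-2304 + 3191\right) + 4729\right) - 16242\right) + 8204\right) = - \frac{167}{5} - \left(\left(\left(887 + 4729\right) - 16242\right) + 8204\right) = - \frac{167}{5} - \left(\left(5616 - 16242\right) + 8204\right) = - \frac{167}{5} - \left(-10626 + 8204\right) = - \frac{167}{5} - -2422 = - \frac{167}{5} + 2422 = \frac{11943}{5}$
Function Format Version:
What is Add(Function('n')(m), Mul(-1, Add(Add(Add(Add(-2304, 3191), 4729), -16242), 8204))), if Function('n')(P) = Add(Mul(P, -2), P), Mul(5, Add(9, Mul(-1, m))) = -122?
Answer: Rational(11943, 5) ≈ 2388.6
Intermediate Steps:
m = Rational(167, 5) (m = Add(9, Mul(Rational(-1, 5), -122)) = Add(9, Rational(122, 5)) = Rational(167, 5) ≈ 33.400)
Function('n')(P) = Mul(-1, P) (Function('n')(P) = Add(Mul(-2, P), P) = Mul(-1, P))
Add(Function('n')(m), Mul(-1, Add(Add(Add(Add(-2304, 3191), 4729), -16242), 8204))) = Add(Mul(-1, Rational(167, 5)), Mul(-1, Add(Add(Add(Add(-2304, 3191), 4729), -16242), 8204))) = Add(Rational(-167, 5), Mul(-1, Add(Add(Add(887, 4729), -16242), 8204))) = Add(Rational(-167, 5), Mul(-1, Add(Add(5616, -16242), 8204))) = Add(Rational(-167, 5), Mul(-1, Add(-10626, 8204))) = Add(Rational(-167, 5), Mul(-1, -2422)) = Add(Rational(-167, 5), 2422) = Rational(11943, 5)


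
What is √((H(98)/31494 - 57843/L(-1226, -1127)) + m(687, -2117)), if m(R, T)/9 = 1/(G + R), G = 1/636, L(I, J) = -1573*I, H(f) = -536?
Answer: I*√1007029758096096003695686182/172322164788774 ≈ 0.18415*I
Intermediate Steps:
G = 1/636 ≈ 0.0015723
m(R, T) = 9/(1/636 + R)
√((H(98)/31494 - 57843/L(-1226, -1127)) + m(687, -2117)) = √((-536/31494 - 57843/((-1573*(-1226)))) + 5724/(1 + 636*687)) = √((-536*1/31494 - 57843/1928498) + 5724/(1 + 436932)) = √((-268/15747 - 57843*1/1928498) + 5724/436933) = √((-268/15747 - 57843/1928498) + 5724*(1/436933)) = √(-1427691185/30368058006 + 5724/436933) = √(-449978628509261/13268806688735598) = I*√1007029758096096003695686182/172322164788774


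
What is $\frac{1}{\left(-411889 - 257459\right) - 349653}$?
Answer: $- \frac{1}{1019001} \approx -9.8135 \cdot 10^{-7}$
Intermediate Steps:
$\frac{1}{\left(-411889 - 257459\right) - 349653} = \frac{1}{-669348 - 349653} = \frac{1}{-1019001} = - \frac{1}{1019001}$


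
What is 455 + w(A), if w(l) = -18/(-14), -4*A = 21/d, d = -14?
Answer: 3194/7 ≈ 456.29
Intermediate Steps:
A = 3/8 (A = -21/(4*(-14)) = -21*(-1)/(4*14) = -1/4*(-3/2) = 3/8 ≈ 0.37500)
w(l) = 9/7 (w(l) = -18*(-1/14) = 9/7)
455 + w(A) = 455 + 9/7 = 3194/7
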